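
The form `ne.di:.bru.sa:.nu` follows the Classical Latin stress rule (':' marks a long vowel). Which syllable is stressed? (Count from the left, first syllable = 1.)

4

Classical Latin: stress the penult if heavy (long vowel or closed), else the antepenult.
Weights: 3 bru L, 4 sa: H, 5 nu L.
The penult (syllable 4, sa:) is heavy, so it takes stress.
Stress on syllable 4: ne.di:.bru.ˈsa:.nu.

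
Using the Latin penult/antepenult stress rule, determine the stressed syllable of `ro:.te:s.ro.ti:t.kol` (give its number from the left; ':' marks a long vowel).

4

Classical Latin: stress the penult if heavy (long vowel or closed), else the antepenult.
Weights: 3 ro L, 4 ti:t H, 5 kol H.
The penult (syllable 4, ti:t) is heavy, so it takes stress.
Stress on syllable 4: ro:.te:s.ro.ˈti:t.kol.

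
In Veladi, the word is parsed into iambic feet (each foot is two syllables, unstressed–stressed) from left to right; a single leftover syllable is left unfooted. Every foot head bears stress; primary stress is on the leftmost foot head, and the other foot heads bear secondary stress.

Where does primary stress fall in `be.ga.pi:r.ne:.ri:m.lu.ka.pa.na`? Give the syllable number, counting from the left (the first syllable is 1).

Parse left to right into iambic (σˈσ) feet: (be.ˈga) (pi:r.ˈne:) (ri:m.ˈlu) (ka.ˈpa) na. Syllable 9 is left unfooted.
Foot heads (stressed positions): 2, 4, 6, 8.
End Rule Leftmost: primary stress on the leftmost head = syllable 2.
Primary stress: syllable 2 → be.ˈga.pi:r.ne:.ri:m.lu.ka.pa.na.

2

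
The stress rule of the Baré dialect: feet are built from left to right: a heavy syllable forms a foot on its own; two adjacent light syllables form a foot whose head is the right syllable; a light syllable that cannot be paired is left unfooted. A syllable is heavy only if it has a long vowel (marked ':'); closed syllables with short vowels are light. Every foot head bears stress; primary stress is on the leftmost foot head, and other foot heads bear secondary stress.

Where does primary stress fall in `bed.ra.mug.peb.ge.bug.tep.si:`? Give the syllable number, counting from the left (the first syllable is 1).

Weights: 1 bed L, 2 ra L, 3 mug L, 4 peb L, 5 ge L, 6 bug L, 7 tep L, 8 si: H.
Parse left to right (heavy = foot alone; LL = one foot; stranded L unfooted): (bed.ˈra) (mug.ˈpeb) (ge.ˈbug) tep (ˈsi:).
Foot heads: 2, 4, 6, 8.
Primary stress on the leftmost head = syllable 2.
Primary stress: syllable 2 → bed.ˈra.mug.peb.ge.bug.tep.si:.

2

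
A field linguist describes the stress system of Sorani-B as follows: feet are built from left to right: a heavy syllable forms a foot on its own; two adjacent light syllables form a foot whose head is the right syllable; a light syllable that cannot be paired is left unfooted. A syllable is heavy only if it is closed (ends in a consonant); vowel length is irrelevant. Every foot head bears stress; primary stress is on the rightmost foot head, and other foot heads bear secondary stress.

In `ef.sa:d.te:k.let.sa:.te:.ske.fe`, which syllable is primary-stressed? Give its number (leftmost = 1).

Weights: 1 ef H, 2 sa:d H, 3 te:k H, 4 let H, 5 sa: L, 6 te: L, 7 ske L, 8 fe L.
Parse left to right (heavy = foot alone; LL = one foot; stranded L unfooted): (ˈef) (ˈsa:d) (ˈte:k) (ˈlet) (sa:.ˈte:) (ske.ˈfe).
Foot heads: 1, 2, 3, 4, 6, 8.
Primary stress on the rightmost head = syllable 8.
Primary stress: syllable 8 → ef.sa:d.te:k.let.sa:.te:.ske.ˈfe.

8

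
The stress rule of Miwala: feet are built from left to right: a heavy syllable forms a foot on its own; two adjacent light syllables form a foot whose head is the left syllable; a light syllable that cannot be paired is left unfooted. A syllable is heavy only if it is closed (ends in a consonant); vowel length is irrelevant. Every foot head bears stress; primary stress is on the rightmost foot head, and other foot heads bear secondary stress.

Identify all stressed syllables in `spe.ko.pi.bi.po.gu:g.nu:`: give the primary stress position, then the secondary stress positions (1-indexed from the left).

Weights: 1 spe L, 2 ko L, 3 pi L, 4 bi L, 5 po L, 6 gu:g H, 7 nu: L.
Parse left to right (heavy = foot alone; LL = one foot; stranded L unfooted): (ˈspe.ko) (ˈpi.bi) po (ˈgu:g) nu:.
Foot heads: 1, 3, 6.
Primary stress on the rightmost head = syllable 6.
Secondary stress on 1, 3: ˌspe.ko.ˌpi.bi.po.ˈgu:g.nu:.

primary 6, secondary 1, 3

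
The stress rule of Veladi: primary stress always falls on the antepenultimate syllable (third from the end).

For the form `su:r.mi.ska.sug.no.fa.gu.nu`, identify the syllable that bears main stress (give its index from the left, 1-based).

6

The word has 8 syllables; the antepenultimate syllable (third from the end) is syllable 6 (fa).
Primary stress: syllable 6 → su:r.mi.ska.sug.no.ˈfa.gu.nu.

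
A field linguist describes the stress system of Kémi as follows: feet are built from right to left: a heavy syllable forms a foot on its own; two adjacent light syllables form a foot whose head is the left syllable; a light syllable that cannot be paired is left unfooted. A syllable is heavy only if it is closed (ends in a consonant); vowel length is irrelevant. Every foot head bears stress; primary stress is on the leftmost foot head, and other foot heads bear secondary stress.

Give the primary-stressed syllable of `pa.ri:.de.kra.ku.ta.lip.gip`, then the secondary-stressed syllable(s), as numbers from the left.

primary 1, secondary 3, 5, 7, 8

Weights: 1 pa L, 2 ri: L, 3 de L, 4 kra L, 5 ku L, 6 ta L, 7 lip H, 8 gip H.
Parse right to left (heavy = foot alone; LL = one foot; stranded L unfooted): (ˈpa.ri:) (ˈde.kra) (ˈku.ta) (ˈlip) (ˈgip).
Foot heads: 1, 3, 5, 7, 8.
Primary stress on the leftmost head = syllable 1.
Secondary stress on 3, 5, 7, 8: ˈpa.ri:.ˌde.kra.ˌku.ta.ˌlip.ˌgip.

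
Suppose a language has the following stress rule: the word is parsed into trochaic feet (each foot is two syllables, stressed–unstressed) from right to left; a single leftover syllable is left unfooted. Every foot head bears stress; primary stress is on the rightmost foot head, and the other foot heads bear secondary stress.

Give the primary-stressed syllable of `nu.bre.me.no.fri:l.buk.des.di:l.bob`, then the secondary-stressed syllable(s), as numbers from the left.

Parse right to left into trochaic (ˈσσ) feet: nu (ˈbre.me) (ˈno.fri:l) (ˈbuk.des) (ˈdi:l.bob). Syllable 1 is left unfooted.
Foot heads (stressed positions): 2, 4, 6, 8.
End Rule Rightmost: primary stress on the rightmost head = syllable 8.
Secondary stress on 2, 4, 6: nu.ˌbre.me.ˌno.fri:l.ˌbuk.des.ˈdi:l.bob.

primary 8, secondary 2, 4, 6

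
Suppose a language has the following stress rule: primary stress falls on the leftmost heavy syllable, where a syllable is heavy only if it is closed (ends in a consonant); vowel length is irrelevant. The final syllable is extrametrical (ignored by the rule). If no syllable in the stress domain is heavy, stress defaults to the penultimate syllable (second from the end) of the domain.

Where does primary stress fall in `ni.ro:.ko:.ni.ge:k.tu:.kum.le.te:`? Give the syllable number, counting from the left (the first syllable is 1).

The final syllable (9, te:) is extrametrical; the stress domain is syllables 1–8.
Weights: 1 ni L, 2 ro: L, 3 ko: L, 4 ni L, 5 ge:k H, 6 tu: L, 7 kum H, 8 le L.
Heavy syllables in the domain: 5, 7. The leftmost is syllable 5 (ge:k).
Primary stress: syllable 5 → ni.ro:.ko:.ni.ˈge:k.tu:.kum.le.te:.

5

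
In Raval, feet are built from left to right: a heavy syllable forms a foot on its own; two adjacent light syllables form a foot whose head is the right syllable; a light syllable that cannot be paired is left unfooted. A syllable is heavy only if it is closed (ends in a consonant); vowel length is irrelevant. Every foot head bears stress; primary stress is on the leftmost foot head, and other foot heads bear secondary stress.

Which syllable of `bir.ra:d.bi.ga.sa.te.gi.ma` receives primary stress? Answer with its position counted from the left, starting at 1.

1

Weights: 1 bir H, 2 ra:d H, 3 bi L, 4 ga L, 5 sa L, 6 te L, 7 gi L, 8 ma L.
Parse left to right (heavy = foot alone; LL = one foot; stranded L unfooted): (ˈbir) (ˈra:d) (bi.ˈga) (sa.ˈte) (gi.ˈma).
Foot heads: 1, 2, 4, 6, 8.
Primary stress on the leftmost head = syllable 1.
Primary stress: syllable 1 → ˈbir.ra:d.bi.ga.sa.te.gi.ma.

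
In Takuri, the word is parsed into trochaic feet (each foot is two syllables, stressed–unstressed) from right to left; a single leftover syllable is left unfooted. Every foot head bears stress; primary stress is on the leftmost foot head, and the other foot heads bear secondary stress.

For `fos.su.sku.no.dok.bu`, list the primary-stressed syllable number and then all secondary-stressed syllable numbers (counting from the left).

primary 1, secondary 3, 5

Parse right to left into trochaic (ˈσσ) feet: (ˈfos.su) (ˈsku.no) (ˈdok.bu).
Foot heads (stressed positions): 1, 3, 5.
End Rule Leftmost: primary stress on the leftmost head = syllable 1.
Secondary stress on 3, 5: ˈfos.su.ˌsku.no.ˌdok.bu.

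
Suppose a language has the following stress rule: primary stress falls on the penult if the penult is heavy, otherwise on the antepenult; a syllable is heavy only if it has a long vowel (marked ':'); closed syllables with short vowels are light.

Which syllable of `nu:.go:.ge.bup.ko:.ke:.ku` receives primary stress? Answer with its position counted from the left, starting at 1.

6

Weights: 5 ko: H, 6 ke: H, 7 ku L.
The penult (syllable 6, ke:) is heavy, so it takes stress.
Primary stress: syllable 6 → nu:.go:.ge.bup.ko:.ˈke:.ku.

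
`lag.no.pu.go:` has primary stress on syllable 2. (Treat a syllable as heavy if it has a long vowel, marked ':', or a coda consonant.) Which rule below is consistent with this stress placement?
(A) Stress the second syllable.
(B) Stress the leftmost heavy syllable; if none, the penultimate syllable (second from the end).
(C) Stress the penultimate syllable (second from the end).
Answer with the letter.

Rule A → syllable 2 ✓.
Rule B → syllable 1 (observed: 2).
Rule C → syllable 3 (observed: 2).

A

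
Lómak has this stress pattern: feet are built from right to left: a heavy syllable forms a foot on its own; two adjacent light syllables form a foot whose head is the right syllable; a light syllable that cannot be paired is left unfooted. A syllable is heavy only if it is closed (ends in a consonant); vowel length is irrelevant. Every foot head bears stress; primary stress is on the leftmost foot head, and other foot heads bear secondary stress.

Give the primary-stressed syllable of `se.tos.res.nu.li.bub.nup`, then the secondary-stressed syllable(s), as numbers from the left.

Weights: 1 se L, 2 tos H, 3 res H, 4 nu L, 5 li L, 6 bub H, 7 nup H.
Parse right to left (heavy = foot alone; LL = one foot; stranded L unfooted): se (ˈtos) (ˈres) (nu.ˈli) (ˈbub) (ˈnup).
Foot heads: 2, 3, 5, 6, 7.
Primary stress on the leftmost head = syllable 2.
Secondary stress on 3, 5, 6, 7: se.ˈtos.ˌres.nu.ˌli.ˌbub.ˌnup.

primary 2, secondary 3, 5, 6, 7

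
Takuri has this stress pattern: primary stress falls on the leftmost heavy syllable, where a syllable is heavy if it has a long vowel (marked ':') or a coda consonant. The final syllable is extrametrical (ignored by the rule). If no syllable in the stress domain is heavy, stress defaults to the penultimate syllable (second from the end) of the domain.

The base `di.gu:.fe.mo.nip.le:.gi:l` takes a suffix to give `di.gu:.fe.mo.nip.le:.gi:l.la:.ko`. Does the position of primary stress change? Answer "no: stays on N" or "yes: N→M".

Base `di.gu:.fe.mo.nip.le:.gi:l` (7 syllables):
  The final syllable (7, gi:l) is extrametrical; the stress domain is syllables 1–6.
  Weights: 1 di L, 2 gu: H, 3 fe L, 4 mo L, 5 nip H, 6 le: H.
  Heavy syllables in the domain: 2, 5, 6. The leftmost is syllable 2 (gu:).
  → primary stress on syllable 2.
Suffixed `di.gu:.fe.mo.nip.le:.gi:l.la:.ko` (9 syllables):
  The final syllable (9, ko) is extrametrical; the stress domain is syllables 1–8.
  Weights: 1 di L, 2 gu: H, 3 fe L, 4 mo L, 5 nip H, 6 le: H, 7 gi:l H, 8 la: H.
  Heavy syllables in the domain: 2, 5, 6, 7, 8. The leftmost is syllable 2 (gu:).
  → primary stress on syllable 2.

no: stays on 2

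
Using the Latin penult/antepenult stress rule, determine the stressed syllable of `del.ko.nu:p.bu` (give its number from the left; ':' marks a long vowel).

3

Classical Latin: stress the penult if heavy (long vowel or closed), else the antepenult.
Weights: 2 ko L, 3 nu:p H, 4 bu L.
The penult (syllable 3, nu:p) is heavy, so it takes stress.
Stress on syllable 3: del.ko.ˈnu:p.bu.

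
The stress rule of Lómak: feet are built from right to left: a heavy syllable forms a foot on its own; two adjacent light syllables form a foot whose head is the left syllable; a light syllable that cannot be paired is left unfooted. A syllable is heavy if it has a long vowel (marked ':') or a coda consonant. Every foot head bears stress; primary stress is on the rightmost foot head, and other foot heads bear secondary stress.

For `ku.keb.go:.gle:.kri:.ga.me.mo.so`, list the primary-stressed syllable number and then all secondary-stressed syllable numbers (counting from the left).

Weights: 1 ku L, 2 keb H, 3 go: H, 4 gle: H, 5 kri: H, 6 ga L, 7 me L, 8 mo L, 9 so L.
Parse right to left (heavy = foot alone; LL = one foot; stranded L unfooted): ku (ˈkeb) (ˈgo:) (ˈgle:) (ˈkri:) (ˈga.me) (ˈmo.so).
Foot heads: 2, 3, 4, 5, 6, 8.
Primary stress on the rightmost head = syllable 8.
Secondary stress on 2, 3, 4, 5, 6: ku.ˌkeb.ˌgo:.ˌgle:.ˌkri:.ˌga.me.ˈmo.so.

primary 8, secondary 2, 3, 4, 5, 6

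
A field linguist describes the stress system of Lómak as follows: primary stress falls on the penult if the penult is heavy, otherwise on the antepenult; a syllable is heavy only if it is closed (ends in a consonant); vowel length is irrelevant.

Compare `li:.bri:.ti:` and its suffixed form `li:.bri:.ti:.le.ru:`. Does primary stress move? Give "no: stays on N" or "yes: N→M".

yes: 1→3

Base `li:.bri:.ti:` (3 syllables):
  Weights: 1 li: L, 2 bri: L, 3 ti: L.
  The penult (syllable 2, bri:) is light, so stress falls on the antepenult (syllable 1, li:).
  → primary stress on syllable 1.
Suffixed `li:.bri:.ti:.le.ru:` (5 syllables):
  Weights: 3 ti: L, 4 le L, 5 ru: L.
  The penult (syllable 4, le) is light, so stress falls on the antepenult (syllable 3, ti:).
  → primary stress on syllable 3.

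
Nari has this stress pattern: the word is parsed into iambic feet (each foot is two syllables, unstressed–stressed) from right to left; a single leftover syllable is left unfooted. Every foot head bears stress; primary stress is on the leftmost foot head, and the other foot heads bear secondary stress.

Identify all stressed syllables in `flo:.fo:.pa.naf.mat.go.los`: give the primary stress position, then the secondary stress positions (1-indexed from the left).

Parse right to left into iambic (σˈσ) feet: flo: (fo:.ˈpa) (naf.ˈmat) (go.ˈlos). Syllable 1 is left unfooted.
Foot heads (stressed positions): 3, 5, 7.
End Rule Leftmost: primary stress on the leftmost head = syllable 3.
Secondary stress on 5, 7: flo:.fo:.ˈpa.naf.ˌmat.go.ˌlos.

primary 3, secondary 5, 7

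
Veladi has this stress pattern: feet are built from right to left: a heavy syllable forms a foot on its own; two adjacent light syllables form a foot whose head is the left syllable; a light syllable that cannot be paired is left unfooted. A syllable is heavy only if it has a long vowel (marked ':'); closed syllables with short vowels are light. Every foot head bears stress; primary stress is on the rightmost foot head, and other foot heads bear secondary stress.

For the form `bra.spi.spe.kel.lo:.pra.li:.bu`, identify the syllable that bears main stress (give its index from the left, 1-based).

Weights: 1 bra L, 2 spi L, 3 spe L, 4 kel L, 5 lo: H, 6 pra L, 7 li: H, 8 bu L.
Parse right to left (heavy = foot alone; LL = one foot; stranded L unfooted): (ˈbra.spi) (ˈspe.kel) (ˈlo:) pra (ˈli:) bu.
Foot heads: 1, 3, 5, 7.
Primary stress on the rightmost head = syllable 7.
Primary stress: syllable 7 → bra.spi.spe.kel.lo:.pra.ˈli:.bu.

7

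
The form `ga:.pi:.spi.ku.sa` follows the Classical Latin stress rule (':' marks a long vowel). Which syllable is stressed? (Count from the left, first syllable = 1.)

Classical Latin: stress the penult if heavy (long vowel or closed), else the antepenult.
Weights: 3 spi L, 4 ku L, 5 sa L.
The penult (syllable 4, ku) is light, so stress falls on the antepenult (syllable 3, spi).
Stress on syllable 3: ga:.pi:.ˈspi.ku.sa.

3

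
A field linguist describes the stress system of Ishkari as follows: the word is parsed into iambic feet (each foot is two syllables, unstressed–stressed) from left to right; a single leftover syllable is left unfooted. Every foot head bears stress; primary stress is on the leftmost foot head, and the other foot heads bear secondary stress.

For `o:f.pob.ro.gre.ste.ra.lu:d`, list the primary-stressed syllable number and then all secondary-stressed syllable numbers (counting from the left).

Parse left to right into iambic (σˈσ) feet: (o:f.ˈpob) (ro.ˈgre) (ste.ˈra) lu:d. Syllable 7 is left unfooted.
Foot heads (stressed positions): 2, 4, 6.
End Rule Leftmost: primary stress on the leftmost head = syllable 2.
Secondary stress on 4, 6: o:f.ˈpob.ro.ˌgre.ste.ˌra.lu:d.

primary 2, secondary 4, 6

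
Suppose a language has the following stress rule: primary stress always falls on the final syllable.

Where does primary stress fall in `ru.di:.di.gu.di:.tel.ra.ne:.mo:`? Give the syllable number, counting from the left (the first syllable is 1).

9

The word has 9 syllables; the final syllable is syllable 9 (mo:).
Primary stress: syllable 9 → ru.di:.di.gu.di:.tel.ra.ne:.ˈmo:.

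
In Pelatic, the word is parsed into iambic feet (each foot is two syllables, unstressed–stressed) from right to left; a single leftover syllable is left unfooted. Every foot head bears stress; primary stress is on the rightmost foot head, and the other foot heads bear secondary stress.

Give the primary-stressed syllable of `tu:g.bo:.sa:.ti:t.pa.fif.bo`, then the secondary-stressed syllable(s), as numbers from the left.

primary 7, secondary 3, 5

Parse right to left into iambic (σˈσ) feet: tu:g (bo:.ˈsa:) (ti:t.ˈpa) (fif.ˈbo). Syllable 1 is left unfooted.
Foot heads (stressed positions): 3, 5, 7.
End Rule Rightmost: primary stress on the rightmost head = syllable 7.
Secondary stress on 3, 5: tu:g.bo:.ˌsa:.ti:t.ˌpa.fif.ˈbo.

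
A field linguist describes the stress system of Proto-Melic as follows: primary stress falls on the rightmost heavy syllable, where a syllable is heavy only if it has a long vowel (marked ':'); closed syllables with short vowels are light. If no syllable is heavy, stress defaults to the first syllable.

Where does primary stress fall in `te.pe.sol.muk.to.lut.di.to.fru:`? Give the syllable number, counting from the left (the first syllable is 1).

Weights: 1 te L, 2 pe L, 3 sol L, 4 muk L, 5 to L, 6 lut L, 7 di L, 8 to L, 9 fru: H.
Heavy syllables in the domain: 9. The rightmost is syllable 9 (fru:).
Primary stress: syllable 9 → te.pe.sol.muk.to.lut.di.to.ˈfru:.

9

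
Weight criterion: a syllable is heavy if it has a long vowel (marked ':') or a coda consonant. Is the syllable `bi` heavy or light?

light

`bi`: short vowel, open (no coda). Short vowel, open → light.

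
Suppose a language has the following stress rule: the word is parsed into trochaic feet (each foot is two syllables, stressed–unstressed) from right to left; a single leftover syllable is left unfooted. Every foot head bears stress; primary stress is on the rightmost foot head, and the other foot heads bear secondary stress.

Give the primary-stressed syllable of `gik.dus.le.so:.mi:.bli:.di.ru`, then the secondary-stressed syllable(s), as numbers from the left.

Parse right to left into trochaic (ˈσσ) feet: (ˈgik.dus) (ˈle.so:) (ˈmi:.bli:) (ˈdi.ru).
Foot heads (stressed positions): 1, 3, 5, 7.
End Rule Rightmost: primary stress on the rightmost head = syllable 7.
Secondary stress on 1, 3, 5: ˌgik.dus.ˌle.so:.ˌmi:.bli:.ˈdi.ru.

primary 7, secondary 1, 3, 5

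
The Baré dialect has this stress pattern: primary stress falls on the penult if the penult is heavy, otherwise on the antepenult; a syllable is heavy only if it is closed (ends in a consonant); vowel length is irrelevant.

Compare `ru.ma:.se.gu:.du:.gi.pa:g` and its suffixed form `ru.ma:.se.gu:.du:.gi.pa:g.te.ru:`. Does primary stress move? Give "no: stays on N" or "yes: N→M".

Base `ru.ma:.se.gu:.du:.gi.pa:g` (7 syllables):
  Weights: 5 du: L, 6 gi L, 7 pa:g H.
  The penult (syllable 6, gi) is light, so stress falls on the antepenult (syllable 5, du:).
  → primary stress on syllable 5.
Suffixed `ru.ma:.se.gu:.du:.gi.pa:g.te.ru:` (9 syllables):
  Weights: 7 pa:g H, 8 te L, 9 ru: L.
  The penult (syllable 8, te) is light, so stress falls on the antepenult (syllable 7, pa:g).
  → primary stress on syllable 7.

yes: 5→7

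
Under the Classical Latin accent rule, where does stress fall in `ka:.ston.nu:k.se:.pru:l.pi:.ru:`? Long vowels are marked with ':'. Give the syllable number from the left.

6

Classical Latin: stress the penult if heavy (long vowel or closed), else the antepenult.
Weights: 5 pru:l H, 6 pi: H, 7 ru: H.
The penult (syllable 6, pi:) is heavy, so it takes stress.
Stress on syllable 6: ka:.ston.nu:k.se:.pru:l.ˈpi:.ru:.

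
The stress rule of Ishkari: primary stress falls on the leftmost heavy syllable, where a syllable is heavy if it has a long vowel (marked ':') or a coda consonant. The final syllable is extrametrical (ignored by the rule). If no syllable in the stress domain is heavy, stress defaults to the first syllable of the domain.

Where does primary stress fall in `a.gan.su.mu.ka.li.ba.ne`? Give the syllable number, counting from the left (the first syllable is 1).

2

The final syllable (8, ne) is extrametrical; the stress domain is syllables 1–7.
Weights: 1 a L, 2 gan H, 3 su L, 4 mu L, 5 ka L, 6 li L, 7 ba L.
Heavy syllables in the domain: 2. The leftmost is syllable 2 (gan).
Primary stress: syllable 2 → a.ˈgan.su.mu.ka.li.ba.ne.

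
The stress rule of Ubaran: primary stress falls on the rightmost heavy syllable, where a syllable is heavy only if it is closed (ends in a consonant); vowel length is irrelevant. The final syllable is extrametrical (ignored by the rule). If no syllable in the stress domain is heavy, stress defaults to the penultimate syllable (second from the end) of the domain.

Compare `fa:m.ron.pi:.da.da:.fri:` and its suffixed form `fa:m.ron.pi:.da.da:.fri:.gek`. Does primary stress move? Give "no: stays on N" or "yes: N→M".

Base `fa:m.ron.pi:.da.da:.fri:` (6 syllables):
  The final syllable (6, fri:) is extrametrical; the stress domain is syllables 1–5.
  Weights: 1 fa:m H, 2 ron H, 3 pi: L, 4 da L, 5 da: L.
  Heavy syllables in the domain: 1, 2. The rightmost is syllable 2 (ron).
  → primary stress on syllable 2.
Suffixed `fa:m.ron.pi:.da.da:.fri:.gek` (7 syllables):
  The final syllable (7, gek) is extrametrical; the stress domain is syllables 1–6.
  Weights: 1 fa:m H, 2 ron H, 3 pi: L, 4 da L, 5 da: L, 6 fri: L.
  Heavy syllables in the domain: 1, 2. The rightmost is syllable 2 (ron).
  → primary stress on syllable 2.

no: stays on 2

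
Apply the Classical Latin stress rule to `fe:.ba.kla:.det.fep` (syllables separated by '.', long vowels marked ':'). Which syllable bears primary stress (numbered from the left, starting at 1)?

4

Classical Latin: stress the penult if heavy (long vowel or closed), else the antepenult.
Weights: 3 kla: H, 4 det H, 5 fep H.
The penult (syllable 4, det) is heavy, so it takes stress.
Stress on syllable 4: fe:.ba.kla:.ˈdet.fep.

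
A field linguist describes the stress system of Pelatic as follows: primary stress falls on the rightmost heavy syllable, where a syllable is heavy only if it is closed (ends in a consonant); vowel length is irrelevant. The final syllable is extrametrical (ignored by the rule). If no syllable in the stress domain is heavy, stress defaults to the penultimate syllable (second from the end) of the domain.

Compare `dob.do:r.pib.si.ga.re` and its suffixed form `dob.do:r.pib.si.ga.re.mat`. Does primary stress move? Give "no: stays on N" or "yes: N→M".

no: stays on 3

Base `dob.do:r.pib.si.ga.re` (6 syllables):
  The final syllable (6, re) is extrametrical; the stress domain is syllables 1–5.
  Weights: 1 dob H, 2 do:r H, 3 pib H, 4 si L, 5 ga L.
  Heavy syllables in the domain: 1, 2, 3. The rightmost is syllable 3 (pib).
  → primary stress on syllable 3.
Suffixed `dob.do:r.pib.si.ga.re.mat` (7 syllables):
  The final syllable (7, mat) is extrametrical; the stress domain is syllables 1–6.
  Weights: 1 dob H, 2 do:r H, 3 pib H, 4 si L, 5 ga L, 6 re L.
  Heavy syllables in the domain: 1, 2, 3. The rightmost is syllable 3 (pib).
  → primary stress on syllable 3.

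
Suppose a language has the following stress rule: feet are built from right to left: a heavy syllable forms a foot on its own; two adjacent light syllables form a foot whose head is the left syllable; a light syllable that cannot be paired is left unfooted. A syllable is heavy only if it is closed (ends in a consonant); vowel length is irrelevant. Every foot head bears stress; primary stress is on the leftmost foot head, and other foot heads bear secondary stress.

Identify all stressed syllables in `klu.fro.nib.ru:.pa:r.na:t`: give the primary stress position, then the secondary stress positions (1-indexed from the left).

primary 1, secondary 3, 5, 6

Weights: 1 klu L, 2 fro L, 3 nib H, 4 ru: L, 5 pa:r H, 6 na:t H.
Parse right to left (heavy = foot alone; LL = one foot; stranded L unfooted): (ˈklu.fro) (ˈnib) ru: (ˈpa:r) (ˈna:t).
Foot heads: 1, 3, 5, 6.
Primary stress on the leftmost head = syllable 1.
Secondary stress on 3, 5, 6: ˈklu.fro.ˌnib.ru:.ˌpa:r.ˌna:t.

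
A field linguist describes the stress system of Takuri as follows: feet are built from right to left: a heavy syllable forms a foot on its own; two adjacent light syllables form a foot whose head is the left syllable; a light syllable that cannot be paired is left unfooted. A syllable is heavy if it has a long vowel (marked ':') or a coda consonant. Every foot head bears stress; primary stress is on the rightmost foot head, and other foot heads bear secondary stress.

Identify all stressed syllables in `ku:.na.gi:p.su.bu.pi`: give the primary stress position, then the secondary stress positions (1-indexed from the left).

Weights: 1 ku: H, 2 na L, 3 gi:p H, 4 su L, 5 bu L, 6 pi L.
Parse right to left (heavy = foot alone; LL = one foot; stranded L unfooted): (ˈku:) na (ˈgi:p) su (ˈbu.pi).
Foot heads: 1, 3, 5.
Primary stress on the rightmost head = syllable 5.
Secondary stress on 1, 3: ˌku:.na.ˌgi:p.su.ˈbu.pi.

primary 5, secondary 1, 3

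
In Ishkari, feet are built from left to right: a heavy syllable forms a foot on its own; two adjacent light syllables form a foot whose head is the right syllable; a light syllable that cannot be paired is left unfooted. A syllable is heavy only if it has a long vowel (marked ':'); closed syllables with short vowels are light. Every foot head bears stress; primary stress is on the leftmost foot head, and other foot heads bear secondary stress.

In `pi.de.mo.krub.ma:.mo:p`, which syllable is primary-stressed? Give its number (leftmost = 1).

2

Weights: 1 pi L, 2 de L, 3 mo L, 4 krub L, 5 ma: H, 6 mo:p H.
Parse left to right (heavy = foot alone; LL = one foot; stranded L unfooted): (pi.ˈde) (mo.ˈkrub) (ˈma:) (ˈmo:p).
Foot heads: 2, 4, 5, 6.
Primary stress on the leftmost head = syllable 2.
Primary stress: syllable 2 → pi.ˈde.mo.krub.ma:.mo:p.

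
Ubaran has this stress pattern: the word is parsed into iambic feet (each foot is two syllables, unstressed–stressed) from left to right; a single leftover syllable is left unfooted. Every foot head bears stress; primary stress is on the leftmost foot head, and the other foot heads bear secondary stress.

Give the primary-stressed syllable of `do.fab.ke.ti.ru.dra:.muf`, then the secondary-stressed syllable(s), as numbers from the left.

primary 2, secondary 4, 6

Parse left to right into iambic (σˈσ) feet: (do.ˈfab) (ke.ˈti) (ru.ˈdra:) muf. Syllable 7 is left unfooted.
Foot heads (stressed positions): 2, 4, 6.
End Rule Leftmost: primary stress on the leftmost head = syllable 2.
Secondary stress on 4, 6: do.ˈfab.ke.ˌti.ru.ˌdra:.muf.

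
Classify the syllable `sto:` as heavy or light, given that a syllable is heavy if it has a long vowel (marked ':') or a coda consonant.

`sto:`: long vowel, open (no coda). Long vowel → heavy.

heavy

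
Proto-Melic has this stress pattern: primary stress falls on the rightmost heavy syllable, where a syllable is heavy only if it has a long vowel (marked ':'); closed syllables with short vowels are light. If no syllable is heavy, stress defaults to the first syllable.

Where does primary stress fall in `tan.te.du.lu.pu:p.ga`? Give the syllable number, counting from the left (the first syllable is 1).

Weights: 1 tan L, 2 te L, 3 du L, 4 lu L, 5 pu:p H, 6 ga L.
Heavy syllables in the domain: 5. The rightmost is syllable 5 (pu:p).
Primary stress: syllable 5 → tan.te.du.lu.ˈpu:p.ga.

5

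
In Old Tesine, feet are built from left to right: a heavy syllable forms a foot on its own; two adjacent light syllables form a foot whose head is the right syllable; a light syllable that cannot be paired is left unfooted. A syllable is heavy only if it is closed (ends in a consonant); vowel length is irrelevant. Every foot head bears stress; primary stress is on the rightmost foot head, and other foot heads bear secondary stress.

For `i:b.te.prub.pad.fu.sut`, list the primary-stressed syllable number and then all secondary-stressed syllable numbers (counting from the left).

primary 6, secondary 1, 3, 4

Weights: 1 i:b H, 2 te L, 3 prub H, 4 pad H, 5 fu L, 6 sut H.
Parse left to right (heavy = foot alone; LL = one foot; stranded L unfooted): (ˈi:b) te (ˈprub) (ˈpad) fu (ˈsut).
Foot heads: 1, 3, 4, 6.
Primary stress on the rightmost head = syllable 6.
Secondary stress on 1, 3, 4: ˌi:b.te.ˌprub.ˌpad.fu.ˈsut.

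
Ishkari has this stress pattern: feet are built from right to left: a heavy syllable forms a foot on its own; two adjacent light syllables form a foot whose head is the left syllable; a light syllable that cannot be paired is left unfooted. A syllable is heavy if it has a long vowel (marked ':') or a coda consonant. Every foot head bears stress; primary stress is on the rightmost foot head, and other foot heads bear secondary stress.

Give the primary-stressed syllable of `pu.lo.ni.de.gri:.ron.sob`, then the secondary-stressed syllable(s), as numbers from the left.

primary 7, secondary 1, 3, 5, 6

Weights: 1 pu L, 2 lo L, 3 ni L, 4 de L, 5 gri: H, 6 ron H, 7 sob H.
Parse right to left (heavy = foot alone; LL = one foot; stranded L unfooted): (ˈpu.lo) (ˈni.de) (ˈgri:) (ˈron) (ˈsob).
Foot heads: 1, 3, 5, 6, 7.
Primary stress on the rightmost head = syllable 7.
Secondary stress on 1, 3, 5, 6: ˌpu.lo.ˌni.de.ˌgri:.ˌron.ˈsob.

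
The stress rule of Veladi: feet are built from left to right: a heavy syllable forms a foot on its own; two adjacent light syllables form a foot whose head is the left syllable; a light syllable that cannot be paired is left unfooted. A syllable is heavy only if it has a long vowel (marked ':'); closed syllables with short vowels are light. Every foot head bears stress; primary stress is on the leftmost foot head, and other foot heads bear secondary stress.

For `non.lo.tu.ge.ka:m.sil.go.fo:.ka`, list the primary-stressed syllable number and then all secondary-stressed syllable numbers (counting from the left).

primary 1, secondary 3, 5, 6, 8

Weights: 1 non L, 2 lo L, 3 tu L, 4 ge L, 5 ka:m H, 6 sil L, 7 go L, 8 fo: H, 9 ka L.
Parse left to right (heavy = foot alone; LL = one foot; stranded L unfooted): (ˈnon.lo) (ˈtu.ge) (ˈka:m) (ˈsil.go) (ˈfo:) ka.
Foot heads: 1, 3, 5, 6, 8.
Primary stress on the leftmost head = syllable 1.
Secondary stress on 3, 5, 6, 8: ˈnon.lo.ˌtu.ge.ˌka:m.ˌsil.go.ˌfo:.ka.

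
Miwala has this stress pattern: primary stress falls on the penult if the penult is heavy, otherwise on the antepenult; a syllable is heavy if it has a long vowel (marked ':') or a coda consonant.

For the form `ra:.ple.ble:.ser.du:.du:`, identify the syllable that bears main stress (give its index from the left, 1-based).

Weights: 4 ser H, 5 du: H, 6 du: H.
The penult (syllable 5, du:) is heavy, so it takes stress.
Primary stress: syllable 5 → ra:.ple.ble:.ser.ˈdu:.du:.

5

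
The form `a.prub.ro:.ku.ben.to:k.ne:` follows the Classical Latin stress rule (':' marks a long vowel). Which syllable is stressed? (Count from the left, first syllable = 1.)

6

Classical Latin: stress the penult if heavy (long vowel or closed), else the antepenult.
Weights: 5 ben H, 6 to:k H, 7 ne: H.
The penult (syllable 6, to:k) is heavy, so it takes stress.
Stress on syllable 6: a.prub.ro:.ku.ben.ˈto:k.ne:.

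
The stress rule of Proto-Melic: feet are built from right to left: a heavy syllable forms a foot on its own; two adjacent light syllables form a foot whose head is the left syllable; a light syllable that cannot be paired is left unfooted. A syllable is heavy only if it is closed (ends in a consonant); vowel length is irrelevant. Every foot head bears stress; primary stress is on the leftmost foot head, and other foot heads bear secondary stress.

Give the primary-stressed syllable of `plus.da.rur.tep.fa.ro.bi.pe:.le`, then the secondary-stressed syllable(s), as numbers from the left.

Weights: 1 plus H, 2 da L, 3 rur H, 4 tep H, 5 fa L, 6 ro L, 7 bi L, 8 pe: L, 9 le L.
Parse right to left (heavy = foot alone; LL = one foot; stranded L unfooted): (ˈplus) da (ˈrur) (ˈtep) fa (ˈro.bi) (ˈpe:.le).
Foot heads: 1, 3, 4, 6, 8.
Primary stress on the leftmost head = syllable 1.
Secondary stress on 3, 4, 6, 8: ˈplus.da.ˌrur.ˌtep.fa.ˌro.bi.ˌpe:.le.

primary 1, secondary 3, 4, 6, 8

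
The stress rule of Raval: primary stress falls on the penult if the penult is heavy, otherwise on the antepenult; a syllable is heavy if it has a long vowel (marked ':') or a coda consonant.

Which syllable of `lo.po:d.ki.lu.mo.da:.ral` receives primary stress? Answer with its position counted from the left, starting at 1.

6

Weights: 5 mo L, 6 da: H, 7 ral H.
The penult (syllable 6, da:) is heavy, so it takes stress.
Primary stress: syllable 6 → lo.po:d.ki.lu.mo.ˈda:.ral.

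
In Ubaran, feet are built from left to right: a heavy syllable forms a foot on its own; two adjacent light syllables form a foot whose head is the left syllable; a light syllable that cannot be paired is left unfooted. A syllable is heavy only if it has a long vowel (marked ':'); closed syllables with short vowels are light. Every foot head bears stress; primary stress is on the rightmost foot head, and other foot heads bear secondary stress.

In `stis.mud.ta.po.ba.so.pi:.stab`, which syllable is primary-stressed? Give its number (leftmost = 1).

7

Weights: 1 stis L, 2 mud L, 3 ta L, 4 po L, 5 ba L, 6 so L, 7 pi: H, 8 stab L.
Parse left to right (heavy = foot alone; LL = one foot; stranded L unfooted): (ˈstis.mud) (ˈta.po) (ˈba.so) (ˈpi:) stab.
Foot heads: 1, 3, 5, 7.
Primary stress on the rightmost head = syllable 7.
Primary stress: syllable 7 → stis.mud.ta.po.ba.so.ˈpi:.stab.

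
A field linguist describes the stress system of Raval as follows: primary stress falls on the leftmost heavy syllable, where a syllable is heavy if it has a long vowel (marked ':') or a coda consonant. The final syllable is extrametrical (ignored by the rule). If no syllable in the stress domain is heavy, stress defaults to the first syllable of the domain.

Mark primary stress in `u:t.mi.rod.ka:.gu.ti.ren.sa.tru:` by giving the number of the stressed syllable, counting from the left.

The final syllable (9, tru:) is extrametrical; the stress domain is syllables 1–8.
Weights: 1 u:t H, 2 mi L, 3 rod H, 4 ka: H, 5 gu L, 6 ti L, 7 ren H, 8 sa L.
Heavy syllables in the domain: 1, 3, 4, 7. The leftmost is syllable 1 (u:t).
Primary stress: syllable 1 → ˈu:t.mi.rod.ka:.gu.ti.ren.sa.tru:.

1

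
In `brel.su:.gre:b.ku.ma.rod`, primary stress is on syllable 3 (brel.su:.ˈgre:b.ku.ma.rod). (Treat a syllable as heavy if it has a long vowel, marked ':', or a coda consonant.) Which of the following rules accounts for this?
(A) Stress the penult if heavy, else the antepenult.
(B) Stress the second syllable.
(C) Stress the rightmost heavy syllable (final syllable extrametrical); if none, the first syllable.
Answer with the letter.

Rule A → syllable 4 (observed: 3).
Rule B → syllable 2 (observed: 3).
Rule C → syllable 3 ✓.

C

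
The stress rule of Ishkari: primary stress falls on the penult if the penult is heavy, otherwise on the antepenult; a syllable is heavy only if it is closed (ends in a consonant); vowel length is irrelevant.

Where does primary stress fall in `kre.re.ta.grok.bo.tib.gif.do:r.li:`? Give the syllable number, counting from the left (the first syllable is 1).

Weights: 7 gif H, 8 do:r H, 9 li: L.
The penult (syllable 8, do:r) is heavy, so it takes stress.
Primary stress: syllable 8 → kre.re.ta.grok.bo.tib.gif.ˈdo:r.li:.

8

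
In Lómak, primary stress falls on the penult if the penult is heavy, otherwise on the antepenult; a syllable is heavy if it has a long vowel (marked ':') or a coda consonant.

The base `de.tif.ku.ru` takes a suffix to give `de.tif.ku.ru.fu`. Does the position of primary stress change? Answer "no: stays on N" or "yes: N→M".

yes: 2→3

Base `de.tif.ku.ru` (4 syllables):
  Weights: 2 tif H, 3 ku L, 4 ru L.
  The penult (syllable 3, ku) is light, so stress falls on the antepenult (syllable 2, tif).
  → primary stress on syllable 2.
Suffixed `de.tif.ku.ru.fu` (5 syllables):
  Weights: 3 ku L, 4 ru L, 5 fu L.
  The penult (syllable 4, ru) is light, so stress falls on the antepenult (syllable 3, ku).
  → primary stress on syllable 3.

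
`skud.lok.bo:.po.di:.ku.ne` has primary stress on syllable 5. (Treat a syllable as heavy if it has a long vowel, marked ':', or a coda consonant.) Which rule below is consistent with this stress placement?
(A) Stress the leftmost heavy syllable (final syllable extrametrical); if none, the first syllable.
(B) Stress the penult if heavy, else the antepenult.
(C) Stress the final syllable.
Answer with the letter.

B

Rule A → syllable 1 (observed: 5).
Rule B → syllable 5 ✓.
Rule C → syllable 7 (observed: 5).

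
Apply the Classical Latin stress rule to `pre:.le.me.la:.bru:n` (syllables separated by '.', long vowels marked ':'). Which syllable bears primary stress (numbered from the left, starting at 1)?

Classical Latin: stress the penult if heavy (long vowel or closed), else the antepenult.
Weights: 3 me L, 4 la: H, 5 bru:n H.
The penult (syllable 4, la:) is heavy, so it takes stress.
Stress on syllable 4: pre:.le.me.ˈla:.bru:n.

4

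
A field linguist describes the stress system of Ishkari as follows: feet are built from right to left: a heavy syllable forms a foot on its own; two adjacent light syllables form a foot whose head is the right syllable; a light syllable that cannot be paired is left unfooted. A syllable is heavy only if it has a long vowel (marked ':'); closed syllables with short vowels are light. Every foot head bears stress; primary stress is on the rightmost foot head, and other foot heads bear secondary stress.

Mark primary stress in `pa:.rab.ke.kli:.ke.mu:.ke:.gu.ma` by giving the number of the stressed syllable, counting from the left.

9

Weights: 1 pa: H, 2 rab L, 3 ke L, 4 kli: H, 5 ke L, 6 mu: H, 7 ke: H, 8 gu L, 9 ma L.
Parse right to left (heavy = foot alone; LL = one foot; stranded L unfooted): (ˈpa:) (rab.ˈke) (ˈkli:) ke (ˈmu:) (ˈke:) (gu.ˈma).
Foot heads: 1, 3, 4, 6, 7, 9.
Primary stress on the rightmost head = syllable 9.
Primary stress: syllable 9 → pa:.rab.ke.kli:.ke.mu:.ke:.gu.ˈma.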